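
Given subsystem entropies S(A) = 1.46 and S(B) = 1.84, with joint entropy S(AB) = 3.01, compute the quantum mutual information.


I(A:B) = S(A) + S(B) - S(AB)
= 1.46 + 1.84 - 3.01
= 0.2900

0.2900


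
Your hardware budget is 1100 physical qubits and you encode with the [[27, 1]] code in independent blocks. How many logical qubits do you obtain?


Each code block uses 27 physical qubits for 1 logical qubit(s).
Number of complete blocks = floor(1100 / 27) = 40
Logical qubits = 40 * 1
= 40

40


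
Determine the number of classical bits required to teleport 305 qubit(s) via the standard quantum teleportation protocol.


Quantum teleportation requires 2 classical bits per qubit teleported.
305 qubit(s) -> 2 * 305 = 610 classical bits

610


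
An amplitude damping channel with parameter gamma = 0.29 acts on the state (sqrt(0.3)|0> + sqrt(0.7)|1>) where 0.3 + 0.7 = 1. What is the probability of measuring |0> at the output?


For amplitude damping with parameter gamma on state sqrt(a)|0> + sqrt(b)|1>:
alpha^2 = 0.3, beta^2 = 0.7
P(|0>) = alpha^2 + gamma * beta^2
= 0.3 + 0.29 * 0.7
= 0.3 + 0.2030
= 0.5030

0.5030


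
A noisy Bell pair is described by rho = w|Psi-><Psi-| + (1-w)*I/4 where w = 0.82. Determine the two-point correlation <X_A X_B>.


|Psi-> = (|01> - |10>)/sqrt(2)
For the pure Bell state, <X_A X_B> = -1 (Bell-state Pauli correlator).
The maximally-mixed part I/4 has tr(I/4 * P tensor P) = 0 for any traceless Pauli P.
So <X_A X_B>_rho = w * (-1) + (1 - w) * 0
= 0.82 * (-1)
= -0.8200

-0.8200


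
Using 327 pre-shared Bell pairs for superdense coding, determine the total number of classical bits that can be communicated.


Superdense coding allows 2 classical bits per shared entangled pair.
327 pair(s) -> 2 * 327 = 654 classical bits

654


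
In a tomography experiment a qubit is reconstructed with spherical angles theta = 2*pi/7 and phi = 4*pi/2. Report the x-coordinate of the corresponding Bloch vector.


theta = 0.8976, phi = 6.2832
r_x = sin(theta)*cos(phi) = 0.7818 * 1.0000
r_x = 0.7818

0.7818


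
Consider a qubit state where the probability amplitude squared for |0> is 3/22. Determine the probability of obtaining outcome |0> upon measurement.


|alpha|^2 = 3/22 = 0.1364
|beta|^2 = 1 - 3/22 = 19/22 = 0.8636
P(|0>) = |alpha|^2 = 0.1364

0.1364


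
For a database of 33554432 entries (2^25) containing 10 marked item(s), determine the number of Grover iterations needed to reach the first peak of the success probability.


After j Grover iterations the success probability is P(j) = sin^2((2j+1)*theta), where sin(theta) = sqrt(k/N).
N = 2^25 = 33554432, k = 10
sin(theta) = sqrt(k/N) = 0.0005459150336
theta = arcsin(sqrt(k/N)) = 0.0005459150607 rad
P(j) reaches its first maximum when (2j+1)*theta is as close as possible to pi/2, i.e. j = round(pi/(4*theta) - 1/2).
pi/(4*theta) - 1/2 = 1438.1820
(For comparison, the common estimate pi/4 * sqrt(N/k) = 1438.6821; the exact maximiser is used here.)
Optimal iterations = 1438

1438


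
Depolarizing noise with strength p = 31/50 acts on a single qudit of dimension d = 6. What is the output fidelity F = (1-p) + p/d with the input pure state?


F = (1-p) + p/d
= (1 - 0.6200) + 0.6200/6
= 0.3800 + 0.1033
= 0.4833

0.4833


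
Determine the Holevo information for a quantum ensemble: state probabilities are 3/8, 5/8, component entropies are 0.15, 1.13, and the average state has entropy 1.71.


chi = S(rho) - sum_i p_i * S(rho_i)
Weighted entropy = 3/8 * 0.15 + 5/8 * 1.13
= 0.7625
chi = 1.71 - 0.7625
= 0.9475

0.9475


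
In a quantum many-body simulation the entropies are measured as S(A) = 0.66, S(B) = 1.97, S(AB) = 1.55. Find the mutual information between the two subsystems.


I(A:B) = S(A) + S(B) - S(AB)
= 0.66 + 1.97 - 1.55
= 1.0800

1.0800


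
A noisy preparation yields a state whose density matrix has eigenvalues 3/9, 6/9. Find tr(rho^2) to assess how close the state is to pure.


tr(rho^2) = sum of eigenvalues squared
= (3/9)^2 + (6/9)^2
= (9 + 36) / 81
= 45/81
= 0.5556

0.5556


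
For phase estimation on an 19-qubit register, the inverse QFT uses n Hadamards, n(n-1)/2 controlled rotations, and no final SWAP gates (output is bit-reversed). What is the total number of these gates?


Hadamard gates: 19
Controlled rotations: n*(n-1)/2 = 19*18/2 = 171
SWAP gates: 0 (omitted)
Total = 19 + 171
= 190

190


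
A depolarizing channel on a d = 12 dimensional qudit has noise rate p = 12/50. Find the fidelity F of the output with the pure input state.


F = (1-p) + p/d
= (1 - 0.2400) + 0.2400/12
= 0.7600 + 0.0200
= 0.7800

0.7800


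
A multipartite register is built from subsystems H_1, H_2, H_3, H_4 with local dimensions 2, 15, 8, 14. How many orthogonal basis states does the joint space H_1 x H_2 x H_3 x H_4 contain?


dim(H_1 x H_2 x H_3 x H_4) = 2 * 15 * 8 * 14
= 30 * 8 * 14
= 240 * 14
= 3360

3360


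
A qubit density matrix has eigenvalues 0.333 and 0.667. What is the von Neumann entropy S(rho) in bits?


S = -p*log2(p) - (1-p)*log2(1-p)
p = 0.3330, 1-p = 0.6670
= -0.3330 * log2(0.3330) - 0.6670 * log2(0.6670)
= -(-0.5283) - (-0.3897)
= 0.9180

0.9180


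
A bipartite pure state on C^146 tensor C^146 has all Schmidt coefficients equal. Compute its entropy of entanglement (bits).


For a maximally entangled state in d x d:
S = log2(d) = log2(146)
= 7.1898

7.1898


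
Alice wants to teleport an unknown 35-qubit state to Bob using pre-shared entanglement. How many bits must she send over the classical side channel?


Quantum teleportation requires 2 classical bits per qubit teleported.
35 qubit(s) -> 2 * 35 = 70 classical bits

70


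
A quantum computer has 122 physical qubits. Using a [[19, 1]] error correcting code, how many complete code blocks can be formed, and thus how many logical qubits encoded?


Each code block uses 19 physical qubits for 1 logical qubit(s).
Number of complete blocks = floor(122 / 19) = 6
Logical qubits = 6 * 1
= 6

6


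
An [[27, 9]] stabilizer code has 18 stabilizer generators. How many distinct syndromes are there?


Each stabilizer generator gives a binary (+1 or -1) measurement outcome.
With 18 independent generators:
Total syndromes = 2^18
= 262144

262144


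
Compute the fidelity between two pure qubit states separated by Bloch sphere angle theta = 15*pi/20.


For states separated by angle theta on Bloch sphere:
F = cos^2(theta/2)
theta = 15*pi/20 = 2.3562
theta/2 = 1.1781
cos(theta/2) = 0.3827
F = 0.1464

0.1464


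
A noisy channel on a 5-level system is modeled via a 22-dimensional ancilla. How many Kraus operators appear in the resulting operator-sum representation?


Tracing out the environment in an orthonormal basis {|i>_E} gives Kraus operators K_i = <i|_E U |0>_E.
Number of Kraus operators = dim(H_env) = d_env
= 22

22


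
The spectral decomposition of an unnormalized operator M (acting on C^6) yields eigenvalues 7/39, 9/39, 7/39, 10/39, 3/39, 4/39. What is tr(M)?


tr(M) = sum of eigenvalues
= 7/39 + 9/39 + 7/39 + 10/39 + 3/39 + 4/39
= 40/39
= 1.0256

1.0256


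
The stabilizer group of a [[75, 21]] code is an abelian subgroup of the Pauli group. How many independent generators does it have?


For an [[n,k]] stabilizer code:
Number of stabilizer generators = n - k
= 75 - 21
= 54

54


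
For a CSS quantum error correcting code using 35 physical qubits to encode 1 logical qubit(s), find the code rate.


Code rate R = k/n
= 1/35
= 0.0286

0.0286


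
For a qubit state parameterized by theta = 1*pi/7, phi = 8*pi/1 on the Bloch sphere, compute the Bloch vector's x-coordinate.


theta = 0.4488, phi = 25.1327
r_x = sin(theta)*cos(phi) = 0.4339 * 1.0000
r_x = 0.4339

0.4339


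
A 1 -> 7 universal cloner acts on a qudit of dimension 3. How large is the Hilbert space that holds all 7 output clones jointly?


Output space = H^(tensor 7) where dim(H) = 3
dim = 3^7
= 9 (after 2 factors)
= 27 (after 3 factors)
= 81 (after 4 factors)
= 243 (after 5 factors)
= 729 (after 6 factors)
= 2187 (after 7 factors)
= 2187

2187


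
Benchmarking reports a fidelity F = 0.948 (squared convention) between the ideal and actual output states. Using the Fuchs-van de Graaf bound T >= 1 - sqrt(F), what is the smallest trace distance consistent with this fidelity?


Fuchs-van de Graaf (squared-fidelity convention): 1 - sqrt(F) <= T <= sqrt(1 - F).
Lower bound: T >= 1 - sqrt(F)
sqrt(F) = sqrt(0.948) = 0.9737
T >= 1 - 0.9737
T >= 0.0263

0.0263


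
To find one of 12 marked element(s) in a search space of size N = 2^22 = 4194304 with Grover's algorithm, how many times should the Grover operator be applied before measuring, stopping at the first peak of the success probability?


After j Grover iterations the success probability is P(j) = sin^2((2j+1)*theta), where sin(theta) = sqrt(k/N).
N = 2^22 = 4194304, k = 12
sin(theta) = sqrt(k/N) = 0.001691455867
theta = arcsin(sqrt(k/N)) = 0.001691456673 rad
P(j) reaches its first maximum when (2j+1)*theta is as close as possible to pi/2, i.e. j = round(pi/(4*theta) - 1/2).
pi/(4*theta) - 1/2 = 463.8324
(For comparison, the common estimate pi/4 * sqrt(N/k) = 464.3326; the exact maximiser is used here.)
Optimal iterations = 464

464


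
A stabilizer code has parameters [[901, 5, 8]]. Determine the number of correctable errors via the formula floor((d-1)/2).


Code parameters: [[901, 5, 8]], distance d = 8.
Number of correctable errors = floor((d-1)/2)
= floor((8 - 1)/2)
= floor(7/2)
= 3

3


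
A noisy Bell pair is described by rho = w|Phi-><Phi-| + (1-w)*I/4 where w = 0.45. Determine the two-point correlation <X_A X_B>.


|Phi-> = (|00> - |11>)/sqrt(2)
For the pure Bell state, <X_A X_B> = -1 (Bell-state Pauli correlator).
The maximally-mixed part I/4 has tr(I/4 * P tensor P) = 0 for any traceless Pauli P.
So <X_A X_B>_rho = w * (-1) + (1 - w) * 0
= 0.45 * (-1)
= -0.4500

-0.4500


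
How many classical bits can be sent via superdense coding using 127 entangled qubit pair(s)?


Superdense coding allows 2 classical bits per shared entangled pair.
127 pair(s) -> 2 * 127 = 254 classical bits

254


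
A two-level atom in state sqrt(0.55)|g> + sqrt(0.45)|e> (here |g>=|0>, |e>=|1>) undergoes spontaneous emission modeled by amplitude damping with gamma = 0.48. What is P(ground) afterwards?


For amplitude damping with parameter gamma on state sqrt(a)|0> + sqrt(b)|1>:
alpha^2 = 0.55, beta^2 = 0.45
P(|0>) = alpha^2 + gamma * beta^2
= 0.55 + 0.48 * 0.45
= 0.55 + 0.2160
= 0.7660

0.7660


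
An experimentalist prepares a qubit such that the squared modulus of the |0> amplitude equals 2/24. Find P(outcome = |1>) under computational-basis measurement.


|alpha|^2 = 2/24 = 0.0833
|beta|^2 = 1 - 2/24 = 22/24 = 0.9167
P(|1>) = |beta|^2 = 0.9167

0.9167


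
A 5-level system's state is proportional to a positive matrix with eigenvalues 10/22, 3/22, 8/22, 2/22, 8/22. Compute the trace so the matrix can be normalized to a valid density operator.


tr(M) = sum of eigenvalues
= 10/22 + 3/22 + 8/22 + 2/22 + 8/22
= 31/22
= 1.4091

1.4091


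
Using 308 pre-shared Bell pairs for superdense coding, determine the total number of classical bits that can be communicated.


Superdense coding allows 2 classical bits per shared entangled pair.
308 pair(s) -> 2 * 308 = 616 classical bits

616


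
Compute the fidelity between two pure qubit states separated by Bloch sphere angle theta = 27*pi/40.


For states separated by angle theta on Bloch sphere:
F = cos^2(theta/2)
theta = 27*pi/40 = 2.1206
theta/2 = 1.0603
cos(theta/2) = 0.4886
F = 0.2388

0.2388


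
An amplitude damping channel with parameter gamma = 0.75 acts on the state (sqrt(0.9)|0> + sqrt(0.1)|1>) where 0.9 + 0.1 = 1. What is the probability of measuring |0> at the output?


For amplitude damping with parameter gamma on state sqrt(a)|0> + sqrt(b)|1>:
alpha^2 = 0.9, beta^2 = 0.1
P(|0>) = alpha^2 + gamma * beta^2
= 0.9 + 0.75 * 0.1
= 0.9 + 0.0750
= 0.9750

0.9750


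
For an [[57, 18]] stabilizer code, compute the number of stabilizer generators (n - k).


For an [[n,k]] stabilizer code:
Number of stabilizer generators = n - k
= 57 - 18
= 39

39


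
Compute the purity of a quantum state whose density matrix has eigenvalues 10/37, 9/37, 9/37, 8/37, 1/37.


tr(rho^2) = sum of eigenvalues squared
= (10/37)^2 + (9/37)^2 + (9/37)^2 + (8/37)^2 + (1/37)^2
= (100 + 81 + 81 + 64 + 1) / 1369
= 327/1369
= 0.2389

0.2389


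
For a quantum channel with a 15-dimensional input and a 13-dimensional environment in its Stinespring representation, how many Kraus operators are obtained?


Tracing out the environment in an orthonormal basis {|i>_E} gives Kraus operators K_i = <i|_E U |0>_E.
Number of Kraus operators = dim(H_env) = d_env
= 13

13


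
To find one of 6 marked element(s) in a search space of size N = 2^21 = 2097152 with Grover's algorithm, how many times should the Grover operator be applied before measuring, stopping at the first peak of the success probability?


After j Grover iterations the success probability is P(j) = sin^2((2j+1)*theta), where sin(theta) = sqrt(k/N).
N = 2^21 = 2097152, k = 6
sin(theta) = sqrt(k/N) = 0.001691455867
theta = arcsin(sqrt(k/N)) = 0.001691456673 rad
P(j) reaches its first maximum when (2j+1)*theta is as close as possible to pi/2, i.e. j = round(pi/(4*theta) - 1/2).
pi/(4*theta) - 1/2 = 463.8324
(For comparison, the common estimate pi/4 * sqrt(N/k) = 464.3326; the exact maximiser is used here.)
Optimal iterations = 464

464


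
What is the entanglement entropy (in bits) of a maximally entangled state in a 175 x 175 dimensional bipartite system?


For a maximally entangled state in d x d:
S = log2(d) = log2(175)
= 7.4512

7.4512


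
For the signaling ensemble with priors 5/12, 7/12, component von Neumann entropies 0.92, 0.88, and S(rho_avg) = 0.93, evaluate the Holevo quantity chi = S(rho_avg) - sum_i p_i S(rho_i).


chi = S(rho) - sum_i p_i * S(rho_i)
Weighted entropy = 5/12 * 0.92 + 7/12 * 0.88
= 0.8967
chi = 0.93 - 0.8967
= 0.0333

0.0333


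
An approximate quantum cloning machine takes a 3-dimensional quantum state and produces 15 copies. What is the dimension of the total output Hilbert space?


Output space = H^(tensor 15) where dim(H) = 3
dim = 3^15
= 9 (after 2 factors)
= 27 (after 3 factors)
= 81 (after 4 factors)
= 243 (after 5 factors)
= 729 (after 6 factors)
= 2187 (after 7 factors)
= 6561 (after 8 factors)
= 19683 (after 9 factors)
= 59049 (after 10 factors)
= 177147 (after 11 factors)
= 531441 (after 12 factors)
= 1594323 (after 13 factors)
= 4782969 (after 14 factors)
= 14348907 (after 15 factors)
= 14348907

14348907


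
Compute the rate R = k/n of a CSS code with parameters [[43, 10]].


Code rate R = k/n
= 10/43
= 0.2326

0.2326


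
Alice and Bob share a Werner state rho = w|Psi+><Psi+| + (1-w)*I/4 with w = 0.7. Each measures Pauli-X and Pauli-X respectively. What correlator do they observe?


|Psi+> = (|01> + |10>)/sqrt(2)
For the pure Bell state, <X_A X_B> = +1 (Bell-state Pauli correlator).
The maximally-mixed part I/4 has tr(I/4 * P tensor P) = 0 for any traceless Pauli P.
So <X_A X_B>_rho = w * (+1) + (1 - w) * 0
= 0.7 * (+1)
= 0.7000

0.7000


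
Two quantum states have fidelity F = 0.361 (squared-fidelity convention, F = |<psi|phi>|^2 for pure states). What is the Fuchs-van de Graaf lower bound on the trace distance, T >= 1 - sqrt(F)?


Fuchs-van de Graaf (squared-fidelity convention): 1 - sqrt(F) <= T <= sqrt(1 - F).
Lower bound: T >= 1 - sqrt(F)
sqrt(F) = sqrt(0.361) = 0.6008
T >= 1 - 0.6008
T >= 0.3992

0.3992


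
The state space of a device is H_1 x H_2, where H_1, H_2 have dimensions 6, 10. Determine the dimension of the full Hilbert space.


dim(H_1 x H_2) = 6 * 10
= 60

60


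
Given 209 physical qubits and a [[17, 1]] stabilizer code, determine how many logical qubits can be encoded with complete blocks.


Each code block uses 17 physical qubits for 1 logical qubit(s).
Number of complete blocks = floor(209 / 17) = 12
Logical qubits = 12 * 1
= 12

12


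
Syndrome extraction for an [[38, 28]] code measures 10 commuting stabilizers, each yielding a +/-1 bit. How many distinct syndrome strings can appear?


Each stabilizer generator gives a binary (+1 or -1) measurement outcome.
With 10 independent generators:
Total syndromes = 2^10
= 1024

1024


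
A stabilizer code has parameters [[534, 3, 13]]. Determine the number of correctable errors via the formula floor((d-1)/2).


Code parameters: [[534, 3, 13]], distance d = 13.
Number of correctable errors = floor((d-1)/2)
= floor((13 - 1)/2)
= floor(12/2)
= 6

6


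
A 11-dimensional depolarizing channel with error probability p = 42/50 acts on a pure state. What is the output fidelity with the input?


F = (1-p) + p/d
= (1 - 0.8400) + 0.8400/11
= 0.1600 + 0.0764
= 0.2364

0.2364


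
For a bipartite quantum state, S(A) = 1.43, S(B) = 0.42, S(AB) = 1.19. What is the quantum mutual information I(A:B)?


I(A:B) = S(A) + S(B) - S(AB)
= 1.43 + 0.42 - 1.19
= 0.6600

0.6600


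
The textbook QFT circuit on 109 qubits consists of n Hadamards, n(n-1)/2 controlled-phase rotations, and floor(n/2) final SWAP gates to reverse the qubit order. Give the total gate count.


Hadamard gates: 109
Controlled rotations: n*(n-1)/2 = 109*108/2 = 5886
SWAP gates: floor(n/2) = floor(109/2) = 54
Total = 109 + 5886 + 54
= 6049

6049


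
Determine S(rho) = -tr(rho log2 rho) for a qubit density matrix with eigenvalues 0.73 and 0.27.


S = -p*log2(p) - (1-p)*log2(1-p)
p = 0.7300, 1-p = 0.2700
= -0.7300 * log2(0.7300) - 0.2700 * log2(0.2700)
= -(-0.3314) - (-0.5100)
= 0.8415

0.8415


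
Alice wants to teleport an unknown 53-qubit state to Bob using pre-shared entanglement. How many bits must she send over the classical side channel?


Quantum teleportation requires 2 classical bits per qubit teleported.
53 qubit(s) -> 2 * 53 = 106 classical bits

106


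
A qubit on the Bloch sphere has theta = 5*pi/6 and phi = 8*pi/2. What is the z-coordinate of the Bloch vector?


theta = 2.6180, phi = 12.5664
r_z = cos(theta) = -0.8660

-0.8660


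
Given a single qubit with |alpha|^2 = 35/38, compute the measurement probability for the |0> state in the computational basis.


|alpha|^2 = 35/38 = 0.9211
|beta|^2 = 1 - 35/38 = 3/38 = 0.0789
P(|0>) = |alpha|^2 = 0.9211

0.9211


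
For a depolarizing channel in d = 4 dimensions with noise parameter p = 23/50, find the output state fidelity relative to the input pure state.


F = (1-p) + p/d
= (1 - 0.4600) + 0.4600/4
= 0.5400 + 0.1150
= 0.6550

0.6550


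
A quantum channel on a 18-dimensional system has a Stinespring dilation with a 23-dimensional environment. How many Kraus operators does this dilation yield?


Tracing out the environment in an orthonormal basis {|i>_E} gives Kraus operators K_i = <i|_E U |0>_E.
Number of Kraus operators = dim(H_env) = d_env
= 23

23


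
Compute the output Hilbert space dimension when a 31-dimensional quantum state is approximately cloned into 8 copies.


Output space = H^(tensor 8) where dim(H) = 31
dim = 31^8
= 961 (after 2 factors)
= 29791 (after 3 factors)
= 923521 (after 4 factors)
= 28629151 (after 5 factors)
= 887503681 (after 6 factors)
= 27512614111 (after 7 factors)
= 852891037441 (after 8 factors)
= 852891037441

852891037441


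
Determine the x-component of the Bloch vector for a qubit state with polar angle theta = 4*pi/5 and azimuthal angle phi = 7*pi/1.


theta = 2.5133, phi = 21.9911
r_x = sin(theta)*cos(phi) = 0.5878 * -1.0000
r_x = -0.5878

-0.5878


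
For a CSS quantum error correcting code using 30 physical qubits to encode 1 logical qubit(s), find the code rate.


Code rate R = k/n
= 1/30
= 0.0333

0.0333


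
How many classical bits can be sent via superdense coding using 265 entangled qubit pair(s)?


Superdense coding allows 2 classical bits per shared entangled pair.
265 pair(s) -> 2 * 265 = 530 classical bits

530


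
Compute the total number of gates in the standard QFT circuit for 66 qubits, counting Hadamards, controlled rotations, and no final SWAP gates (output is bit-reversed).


Hadamard gates: 66
Controlled rotations: n*(n-1)/2 = 66*65/2 = 2145
SWAP gates: 0 (omitted)
Total = 66 + 2145
= 2211

2211


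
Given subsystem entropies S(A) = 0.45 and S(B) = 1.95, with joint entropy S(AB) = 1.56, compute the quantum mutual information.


I(A:B) = S(A) + S(B) - S(AB)
= 0.45 + 1.95 - 1.56
= 0.8400

0.8400


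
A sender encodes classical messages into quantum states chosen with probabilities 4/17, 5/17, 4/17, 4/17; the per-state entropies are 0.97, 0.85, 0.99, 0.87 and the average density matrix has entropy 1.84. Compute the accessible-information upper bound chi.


chi = S(rho) - sum_i p_i * S(rho_i)
Weighted entropy = 4/17 * 0.97 + 5/17 * 0.85 + 4/17 * 0.99 + 4/17 * 0.87
= 0.9159
chi = 1.84 - 0.9159
= 0.9241

0.9241


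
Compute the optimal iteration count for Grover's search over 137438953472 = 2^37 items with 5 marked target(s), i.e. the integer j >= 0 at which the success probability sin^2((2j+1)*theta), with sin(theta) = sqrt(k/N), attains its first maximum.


After j Grover iterations the success probability is P(j) = sin^2((2j+1)*theta), where sin(theta) = sqrt(k/N).
N = 2^37 = 137438953472, k = 5
sin(theta) = sqrt(k/N) = 6.031565972e-06
theta = arcsin(sqrt(k/N)) = 6.031565972e-06 rad
P(j) reaches its first maximum when (2j+1)*theta is as close as possible to pi/2, i.e. j = round(pi/(4*theta) - 1/2).
pi/(4*theta) - 1/2 = 130214.1353
(For comparison, the common estimate pi/4 * sqrt(N/k) = 130214.6353; the exact maximiser is used here.)
Optimal iterations = 130214

130214


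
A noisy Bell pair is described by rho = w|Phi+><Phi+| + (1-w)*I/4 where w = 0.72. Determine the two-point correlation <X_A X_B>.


|Phi+> = (|00> + |11>)/sqrt(2)
For the pure Bell state, <X_A X_B> = +1 (Bell-state Pauli correlator).
The maximally-mixed part I/4 has tr(I/4 * P tensor P) = 0 for any traceless Pauli P.
So <X_A X_B>_rho = w * (+1) + (1 - w) * 0
= 0.72 * (+1)
= 0.7200

0.7200


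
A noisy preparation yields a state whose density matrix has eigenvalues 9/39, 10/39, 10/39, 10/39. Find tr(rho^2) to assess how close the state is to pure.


tr(rho^2) = sum of eigenvalues squared
= (9/39)^2 + (10/39)^2 + (10/39)^2 + (10/39)^2
= (81 + 100 + 100 + 100) / 1521
= 381/1521
= 0.2505

0.2505


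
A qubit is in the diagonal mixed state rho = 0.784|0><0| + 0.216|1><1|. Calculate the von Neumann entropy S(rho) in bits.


S = -p*log2(p) - (1-p)*log2(1-p)
p = 0.7840, 1-p = 0.2160
= -0.7840 * log2(0.7840) - 0.2160 * log2(0.2160)
= -(-0.2752) - (-0.4776)
= 0.7528

0.7528


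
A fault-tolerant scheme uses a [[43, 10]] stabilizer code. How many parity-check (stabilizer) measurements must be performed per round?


For an [[n,k]] stabilizer code:
Number of stabilizer generators = n - k
= 43 - 10
= 33

33


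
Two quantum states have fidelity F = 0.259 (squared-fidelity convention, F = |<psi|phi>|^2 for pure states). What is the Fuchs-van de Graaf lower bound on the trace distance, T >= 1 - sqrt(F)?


Fuchs-van de Graaf (squared-fidelity convention): 1 - sqrt(F) <= T <= sqrt(1 - F).
Lower bound: T >= 1 - sqrt(F)
sqrt(F) = sqrt(0.259) = 0.5089
T >= 1 - 0.5089
T >= 0.4911

0.4911


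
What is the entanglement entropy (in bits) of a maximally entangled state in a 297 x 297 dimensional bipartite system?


For a maximally entangled state in d x d:
S = log2(d) = log2(297)
= 8.2143

8.2143


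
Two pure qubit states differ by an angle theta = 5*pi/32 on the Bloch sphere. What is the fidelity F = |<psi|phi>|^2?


For states separated by angle theta on Bloch sphere:
F = cos^2(theta/2)
theta = 5*pi/32 = 0.4909
theta/2 = 0.2454
cos(theta/2) = 0.9700
F = 0.9410

0.9410


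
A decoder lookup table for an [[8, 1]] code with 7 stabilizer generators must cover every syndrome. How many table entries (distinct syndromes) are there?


Each stabilizer generator gives a binary (+1 or -1) measurement outcome.
With 7 independent generators:
Total syndromes = 2^7
= 128

128


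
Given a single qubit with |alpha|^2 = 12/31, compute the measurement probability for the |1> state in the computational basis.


|alpha|^2 = 12/31 = 0.3871
|beta|^2 = 1 - 12/31 = 19/31 = 0.6129
P(|1>) = |beta|^2 = 0.6129

0.6129


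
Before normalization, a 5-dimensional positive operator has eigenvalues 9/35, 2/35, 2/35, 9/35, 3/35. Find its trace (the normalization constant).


tr(M) = sum of eigenvalues
= 9/35 + 2/35 + 2/35 + 9/35 + 3/35
= 25/35
= 0.7143

0.7143


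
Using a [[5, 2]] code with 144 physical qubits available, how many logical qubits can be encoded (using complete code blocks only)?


Each code block uses 5 physical qubits for 2 logical qubit(s).
Number of complete blocks = floor(144 / 5) = 28
Logical qubits = 28 * 2
= 56

56


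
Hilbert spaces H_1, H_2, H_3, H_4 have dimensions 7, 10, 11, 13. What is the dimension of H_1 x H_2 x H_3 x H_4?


dim(H_1 x H_2 x H_3 x H_4) = 7 * 10 * 11 * 13
= 70 * 11 * 13
= 770 * 13
= 10010

10010


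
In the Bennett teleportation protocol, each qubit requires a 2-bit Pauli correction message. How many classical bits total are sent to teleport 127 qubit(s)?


Quantum teleportation requires 2 classical bits per qubit teleported.
127 qubit(s) -> 2 * 127 = 254 classical bits

254


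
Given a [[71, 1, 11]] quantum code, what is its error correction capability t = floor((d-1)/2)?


Code parameters: [[71, 1, 11]], distance d = 11.
Number of correctable errors = floor((d-1)/2)
= floor((11 - 1)/2)
= floor(10/2)
= 5

5


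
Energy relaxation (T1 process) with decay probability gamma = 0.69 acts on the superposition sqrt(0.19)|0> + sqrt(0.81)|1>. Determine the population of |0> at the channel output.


For amplitude damping with parameter gamma on state sqrt(a)|0> + sqrt(b)|1>:
alpha^2 = 0.19, beta^2 = 0.81
P(|0>) = alpha^2 + gamma * beta^2
= 0.19 + 0.69 * 0.81
= 0.19 + 0.5589
= 0.7489

0.7489


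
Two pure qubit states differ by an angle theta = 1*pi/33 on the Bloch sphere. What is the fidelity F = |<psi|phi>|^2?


For states separated by angle theta on Bloch sphere:
F = cos^2(theta/2)
theta = 1*pi/33 = 0.0952
theta/2 = 0.0476
cos(theta/2) = 0.9989
F = 0.9977

0.9977


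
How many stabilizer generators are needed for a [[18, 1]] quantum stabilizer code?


For an [[n,k]] stabilizer code:
Number of stabilizer generators = n - k
= 18 - 1
= 17

17


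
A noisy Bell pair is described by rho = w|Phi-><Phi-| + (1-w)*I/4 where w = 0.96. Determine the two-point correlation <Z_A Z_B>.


|Phi-> = (|00> - |11>)/sqrt(2)
For the pure Bell state, <Z_A Z_B> = +1 (Bell-state Pauli correlator).
The maximally-mixed part I/4 has tr(I/4 * P tensor P) = 0 for any traceless Pauli P.
So <Z_A Z_B>_rho = w * (+1) + (1 - w) * 0
= 0.96 * (+1)
= 0.9600

0.9600


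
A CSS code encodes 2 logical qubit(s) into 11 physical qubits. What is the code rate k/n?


Code rate R = k/n
= 2/11
= 0.1818

0.1818


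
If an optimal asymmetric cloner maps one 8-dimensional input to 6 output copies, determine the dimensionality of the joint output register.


Output space = H^(tensor 6) where dim(H) = 8
dim = 8^6
= 64 (after 2 factors)
= 512 (after 3 factors)
= 4096 (after 4 factors)
= 32768 (after 5 factors)
= 262144 (after 6 factors)
= 262144

262144


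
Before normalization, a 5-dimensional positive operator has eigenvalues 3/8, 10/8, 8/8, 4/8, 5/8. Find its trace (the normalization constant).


tr(M) = sum of eigenvalues
= 3/8 + 10/8 + 8/8 + 4/8 + 5/8
= 30/8
= 3.7500

3.7500


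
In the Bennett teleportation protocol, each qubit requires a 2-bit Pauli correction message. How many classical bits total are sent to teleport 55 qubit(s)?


Quantum teleportation requires 2 classical bits per qubit teleported.
55 qubit(s) -> 2 * 55 = 110 classical bits

110


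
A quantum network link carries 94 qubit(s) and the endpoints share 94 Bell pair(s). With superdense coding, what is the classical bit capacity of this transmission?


Superdense coding allows 2 classical bits per shared entangled pair.
94 pair(s) -> 2 * 94 = 188 classical bits

188


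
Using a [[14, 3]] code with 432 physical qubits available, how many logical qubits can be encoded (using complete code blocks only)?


Each code block uses 14 physical qubits for 3 logical qubit(s).
Number of complete blocks = floor(432 / 14) = 30
Logical qubits = 30 * 3
= 90

90


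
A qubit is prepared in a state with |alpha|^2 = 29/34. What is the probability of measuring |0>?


|alpha|^2 = 29/34 = 0.8529
|beta|^2 = 1 - 29/34 = 5/34 = 0.1471
P(|0>) = |alpha|^2 = 0.8529

0.8529


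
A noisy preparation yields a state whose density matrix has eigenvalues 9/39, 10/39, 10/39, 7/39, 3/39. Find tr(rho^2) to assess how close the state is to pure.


tr(rho^2) = sum of eigenvalues squared
= (9/39)^2 + (10/39)^2 + (10/39)^2 + (7/39)^2 + (3/39)^2
= (81 + 100 + 100 + 49 + 9) / 1521
= 339/1521
= 0.2229

0.2229


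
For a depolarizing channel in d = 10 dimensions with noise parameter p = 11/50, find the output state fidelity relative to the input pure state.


F = (1-p) + p/d
= (1 - 0.2200) + 0.2200/10
= 0.7800 + 0.0220
= 0.8020

0.8020


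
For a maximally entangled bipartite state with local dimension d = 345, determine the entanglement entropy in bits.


For a maximally entangled state in d x d:
S = log2(d) = log2(345)
= 8.4305

8.4305


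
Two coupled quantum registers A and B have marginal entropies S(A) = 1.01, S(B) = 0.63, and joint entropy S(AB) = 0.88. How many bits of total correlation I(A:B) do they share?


I(A:B) = S(A) + S(B) - S(AB)
= 1.01 + 0.63 - 0.88
= 0.7600

0.7600


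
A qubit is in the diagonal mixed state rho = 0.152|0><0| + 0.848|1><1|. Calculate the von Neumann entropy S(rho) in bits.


S = -p*log2(p) - (1-p)*log2(1-p)
p = 0.1520, 1-p = 0.8480
= -0.1520 * log2(0.1520) - 0.8480 * log2(0.8480)
= -(-0.4131) - (-0.2017)
= 0.6148

0.6148


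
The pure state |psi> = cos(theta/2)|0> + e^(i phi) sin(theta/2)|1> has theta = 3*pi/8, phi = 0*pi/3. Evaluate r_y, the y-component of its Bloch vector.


theta = 1.1781, phi = 0.0000
r_y = sin(theta)*sin(phi) = 0.9239 * 0.0000
r_y = 0.0000

0.0000


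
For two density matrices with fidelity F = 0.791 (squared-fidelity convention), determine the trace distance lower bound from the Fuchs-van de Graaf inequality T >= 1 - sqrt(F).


Fuchs-van de Graaf (squared-fidelity convention): 1 - sqrt(F) <= T <= sqrt(1 - F).
Lower bound: T >= 1 - sqrt(F)
sqrt(F) = sqrt(0.791) = 0.8894
T >= 1 - 0.8894
T >= 0.1106

0.1106


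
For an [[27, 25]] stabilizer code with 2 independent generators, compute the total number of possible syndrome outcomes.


Each stabilizer generator gives a binary (+1 or -1) measurement outcome.
With 2 independent generators:
Total syndromes = 2^2
= 4

4


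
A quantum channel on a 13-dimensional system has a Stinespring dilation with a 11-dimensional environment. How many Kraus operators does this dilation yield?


Tracing out the environment in an orthonormal basis {|i>_E} gives Kraus operators K_i = <i|_E U |0>_E.
Number of Kraus operators = dim(H_env) = d_env
= 11

11


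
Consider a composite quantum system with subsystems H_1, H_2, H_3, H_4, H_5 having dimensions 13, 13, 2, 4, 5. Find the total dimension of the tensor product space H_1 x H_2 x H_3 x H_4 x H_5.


dim(H_1 x H_2 x H_3 x H_4 x H_5) = 13 * 13 * 2 * 4 * 5
= 169 * 2 * 4 * 5
= 338 * 4 * 5
= 1352 * 5
= 6760

6760


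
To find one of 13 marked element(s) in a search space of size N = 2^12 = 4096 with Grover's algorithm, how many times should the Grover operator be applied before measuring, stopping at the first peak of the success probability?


After j Grover iterations the success probability is P(j) = sin^2((2j+1)*theta), where sin(theta) = sqrt(k/N).
N = 2^12 = 4096, k = 13
sin(theta) = sqrt(k/N) = 0.05633673868
theta = arcsin(sqrt(k/N)) = 0.05636658184 rad
P(j) reaches its first maximum when (2j+1)*theta is as close as possible to pi/2, i.e. j = round(pi/(4*theta) - 1/2).
pi/(4*theta) - 1/2 = 13.4338
(For comparison, the common estimate pi/4 * sqrt(N/k) = 13.9411; the exact maximiser is used here.)
Optimal iterations = 13

13


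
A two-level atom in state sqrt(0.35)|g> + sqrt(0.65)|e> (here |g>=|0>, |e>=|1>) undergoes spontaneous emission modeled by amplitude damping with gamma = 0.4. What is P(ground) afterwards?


For amplitude damping with parameter gamma on state sqrt(a)|0> + sqrt(b)|1>:
alpha^2 = 0.35, beta^2 = 0.65
P(|0>) = alpha^2 + gamma * beta^2
= 0.35 + 0.4 * 0.65
= 0.35 + 0.2600
= 0.6100

0.6100


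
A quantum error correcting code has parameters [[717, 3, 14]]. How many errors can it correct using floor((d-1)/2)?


Code parameters: [[717, 3, 14]], distance d = 14.
Number of correctable errors = floor((d-1)/2)
= floor((14 - 1)/2)
= floor(13/2)
= 6

6


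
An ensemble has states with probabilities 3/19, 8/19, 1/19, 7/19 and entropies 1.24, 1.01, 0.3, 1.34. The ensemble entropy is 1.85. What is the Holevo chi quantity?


chi = S(rho) - sum_i p_i * S(rho_i)
Weighted entropy = 3/19 * 1.24 + 8/19 * 1.01 + 1/19 * 0.3 + 7/19 * 1.34
= 1.1305
chi = 1.85 - 1.1305
= 0.7195

0.7195


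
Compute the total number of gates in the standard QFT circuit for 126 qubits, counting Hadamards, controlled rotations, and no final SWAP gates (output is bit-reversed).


Hadamard gates: 126
Controlled rotations: n*(n-1)/2 = 126*125/2 = 7875
SWAP gates: 0 (omitted)
Total = 126 + 7875
= 8001

8001


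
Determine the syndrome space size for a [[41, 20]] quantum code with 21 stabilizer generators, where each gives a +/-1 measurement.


Each stabilizer generator gives a binary (+1 or -1) measurement outcome.
With 21 independent generators:
Total syndromes = 2^21
= 2097152

2097152


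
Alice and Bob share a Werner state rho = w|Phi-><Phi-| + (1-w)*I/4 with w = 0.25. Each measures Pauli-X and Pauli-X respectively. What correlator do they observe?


|Phi-> = (|00> - |11>)/sqrt(2)
For the pure Bell state, <X_A X_B> = -1 (Bell-state Pauli correlator).
The maximally-mixed part I/4 has tr(I/4 * P tensor P) = 0 for any traceless Pauli P.
So <X_A X_B>_rho = w * (-1) + (1 - w) * 0
= 0.25 * (-1)
= -0.2500

-0.2500


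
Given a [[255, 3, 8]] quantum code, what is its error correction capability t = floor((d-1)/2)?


Code parameters: [[255, 3, 8]], distance d = 8.
Number of correctable errors = floor((d-1)/2)
= floor((8 - 1)/2)
= floor(7/2)
= 3

3


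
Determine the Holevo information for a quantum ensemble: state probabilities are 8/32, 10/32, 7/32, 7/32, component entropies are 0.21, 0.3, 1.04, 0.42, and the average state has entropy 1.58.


chi = S(rho) - sum_i p_i * S(rho_i)
Weighted entropy = 8/32 * 0.21 + 10/32 * 0.3 + 7/32 * 1.04 + 7/32 * 0.42
= 0.4656
chi = 1.58 - 0.4656
= 1.1144

1.1144


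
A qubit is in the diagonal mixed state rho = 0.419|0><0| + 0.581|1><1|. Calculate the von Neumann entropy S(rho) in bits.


S = -p*log2(p) - (1-p)*log2(1-p)
p = 0.4190, 1-p = 0.5810
= -0.4190 * log2(0.4190) - 0.5810 * log2(0.5810)
= -(-0.5258) - (-0.4551)
= 0.9810

0.9810


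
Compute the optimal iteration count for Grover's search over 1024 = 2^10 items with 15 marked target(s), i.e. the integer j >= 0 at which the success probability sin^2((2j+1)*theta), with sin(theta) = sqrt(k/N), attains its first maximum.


After j Grover iterations the success probability is P(j) = sin^2((2j+1)*theta), where sin(theta) = sqrt(k/N).
N = 2^10 = 1024, k = 15
sin(theta) = sqrt(k/N) = 0.1210307296
theta = arcsin(sqrt(k/N)) = 0.1213281797 rad
P(j) reaches its first maximum when (2j+1)*theta is as close as possible to pi/2, i.e. j = round(pi/(4*theta) - 1/2).
pi/(4*theta) - 1/2 = 5.9733
(For comparison, the common estimate pi/4 * sqrt(N/k) = 6.4892; the exact maximiser is used here.)
Optimal iterations = 6

6


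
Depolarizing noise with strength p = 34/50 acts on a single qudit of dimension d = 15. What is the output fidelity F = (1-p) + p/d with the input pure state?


F = (1-p) + p/d
= (1 - 0.6800) + 0.6800/15
= 0.3200 + 0.0453
= 0.3653

0.3653


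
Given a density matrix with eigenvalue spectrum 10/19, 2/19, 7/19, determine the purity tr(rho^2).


tr(rho^2) = sum of eigenvalues squared
= (10/19)^2 + (2/19)^2 + (7/19)^2
= (100 + 4 + 49) / 361
= 153/361
= 0.4238

0.4238


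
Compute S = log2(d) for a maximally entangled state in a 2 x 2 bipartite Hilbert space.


For a maximally entangled state in d x d:
S = log2(d) = log2(2)
= 1.0000

1.0000


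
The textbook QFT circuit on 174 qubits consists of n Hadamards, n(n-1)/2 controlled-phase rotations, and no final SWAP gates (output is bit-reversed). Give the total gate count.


Hadamard gates: 174
Controlled rotations: n*(n-1)/2 = 174*173/2 = 15051
SWAP gates: 0 (omitted)
Total = 174 + 15051
= 15225

15225


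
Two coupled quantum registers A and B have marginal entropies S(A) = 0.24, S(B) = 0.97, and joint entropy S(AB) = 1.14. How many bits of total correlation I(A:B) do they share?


I(A:B) = S(A) + S(B) - S(AB)
= 0.24 + 0.97 - 1.14
= 0.0700

0.0700


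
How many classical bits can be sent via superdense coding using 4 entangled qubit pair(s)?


Superdense coding allows 2 classical bits per shared entangled pair.
4 pair(s) -> 2 * 4 = 8 classical bits

8


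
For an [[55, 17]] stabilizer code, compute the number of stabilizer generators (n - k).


For an [[n,k]] stabilizer code:
Number of stabilizer generators = n - k
= 55 - 17
= 38

38


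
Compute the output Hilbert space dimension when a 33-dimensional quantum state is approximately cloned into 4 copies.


Output space = H^(tensor 4) where dim(H) = 33
dim = 33^4
= 1089 (after 2 factors)
= 35937 (after 3 factors)
= 1185921 (after 4 factors)
= 1185921

1185921


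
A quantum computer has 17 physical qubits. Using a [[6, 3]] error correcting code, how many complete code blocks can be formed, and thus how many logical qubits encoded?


Each code block uses 6 physical qubits for 3 logical qubit(s).
Number of complete blocks = floor(17 / 6) = 2
Logical qubits = 2 * 3
= 6

6


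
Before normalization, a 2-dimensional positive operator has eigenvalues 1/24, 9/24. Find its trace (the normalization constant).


tr(M) = sum of eigenvalues
= 1/24 + 9/24
= 10/24
= 0.4167

0.4167


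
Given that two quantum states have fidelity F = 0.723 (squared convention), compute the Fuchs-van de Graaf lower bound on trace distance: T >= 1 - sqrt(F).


Fuchs-van de Graaf (squared-fidelity convention): 1 - sqrt(F) <= T <= sqrt(1 - F).
Lower bound: T >= 1 - sqrt(F)
sqrt(F) = sqrt(0.723) = 0.8503
T >= 1 - 0.8503
T >= 0.1497

0.1497


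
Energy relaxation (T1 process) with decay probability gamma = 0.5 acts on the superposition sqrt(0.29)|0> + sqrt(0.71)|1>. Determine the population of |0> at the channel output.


For amplitude damping with parameter gamma on state sqrt(a)|0> + sqrt(b)|1>:
alpha^2 = 0.29, beta^2 = 0.71
P(|0>) = alpha^2 + gamma * beta^2
= 0.29 + 0.5 * 0.71
= 0.29 + 0.3550
= 0.6450

0.6450


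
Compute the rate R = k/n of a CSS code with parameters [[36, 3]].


Code rate R = k/n
= 3/36
= 0.0833

0.0833


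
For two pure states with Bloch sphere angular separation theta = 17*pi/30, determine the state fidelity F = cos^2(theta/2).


For states separated by angle theta on Bloch sphere:
F = cos^2(theta/2)
theta = 17*pi/30 = 1.7802
theta/2 = 0.8901
cos(theta/2) = 0.6293
F = 0.3960

0.3960


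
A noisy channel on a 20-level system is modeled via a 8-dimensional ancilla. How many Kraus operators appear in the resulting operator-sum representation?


Tracing out the environment in an orthonormal basis {|i>_E} gives Kraus operators K_i = <i|_E U |0>_E.
Number of Kraus operators = dim(H_env) = d_env
= 8

8
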